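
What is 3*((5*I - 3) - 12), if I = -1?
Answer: -60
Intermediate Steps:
3*((5*I - 3) - 12) = 3*((5*(-1) - 3) - 12) = 3*((-5 - 3) - 12) = 3*(-8 - 12) = 3*(-20) = -60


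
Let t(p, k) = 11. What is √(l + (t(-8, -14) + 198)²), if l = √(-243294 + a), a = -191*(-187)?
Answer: √(43681 + I*√207577) ≈ 209.0 + 1.09*I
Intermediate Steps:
a = 35717
l = I*√207577 (l = √(-243294 + 35717) = √(-207577) = I*√207577 ≈ 455.61*I)
√(l + (t(-8, -14) + 198)²) = √(I*√207577 + (11 + 198)²) = √(I*√207577 + 209²) = √(I*√207577 + 43681) = √(43681 + I*√207577)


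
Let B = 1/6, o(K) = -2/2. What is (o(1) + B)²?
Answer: 25/36 ≈ 0.69444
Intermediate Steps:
o(K) = -1 (o(K) = -2*½ = -1)
B = ⅙ ≈ 0.16667
(o(1) + B)² = (-1 + ⅙)² = (-⅚)² = 25/36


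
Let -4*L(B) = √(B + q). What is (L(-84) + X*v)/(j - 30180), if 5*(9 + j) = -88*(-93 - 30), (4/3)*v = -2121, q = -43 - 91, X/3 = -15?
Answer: -159075/62276 + 5*I*√218/560484 ≈ -2.5544 + 0.00013171*I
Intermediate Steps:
X = -45 (X = 3*(-15) = -45)
q = -134
v = -6363/4 (v = (¾)*(-2121) = -6363/4 ≈ -1590.8)
L(B) = -√(-134 + B)/4 (L(B) = -√(B - 134)/4 = -√(-134 + B)/4)
j = 10779/5 (j = -9 + (-88*(-93 - 30))/5 = -9 + (-88*(-123))/5 = -9 + (⅕)*10824 = -9 + 10824/5 = 10779/5 ≈ 2155.8)
(L(-84) + X*v)/(j - 30180) = (-√(-134 - 84)/4 - 45*(-6363/4))/(10779/5 - 30180) = (-I*√218/4 + 286335/4)/(-140121/5) = (-I*√218/4 + 286335/4)*(-5/140121) = (286335/4 - I*√218/4)*(-5/140121) = -159075/62276 + 5*I*√218/560484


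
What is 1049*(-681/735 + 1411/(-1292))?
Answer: -39428763/18620 ≈ -2117.5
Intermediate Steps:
1049*(-681/735 + 1411/(-1292)) = 1049*(-681*1/735 + 1411*(-1/1292)) = 1049*(-227/245 - 83/76) = 1049*(-37587/18620) = -39428763/18620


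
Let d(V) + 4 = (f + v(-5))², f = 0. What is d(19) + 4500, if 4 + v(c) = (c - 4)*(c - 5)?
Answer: 11892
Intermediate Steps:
v(c) = -4 + (-5 + c)*(-4 + c) (v(c) = -4 + (c - 4)*(c - 5) = -4 + (-4 + c)*(-5 + c) = -4 + (-5 + c)*(-4 + c))
d(V) = 7392 (d(V) = -4 + (0 + (16 + (-5)² - 9*(-5)))² = -4 + (0 + (16 + 25 + 45))² = -4 + (0 + 86)² = -4 + 86² = -4 + 7396 = 7392)
d(19) + 4500 = 7392 + 4500 = 11892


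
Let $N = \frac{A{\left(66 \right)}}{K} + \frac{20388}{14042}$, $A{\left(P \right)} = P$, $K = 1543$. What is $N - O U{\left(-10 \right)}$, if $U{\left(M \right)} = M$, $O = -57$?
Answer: $- \frac{6158846982}{10833403} \approx -568.5$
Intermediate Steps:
$N = \frac{16192728}{10833403}$ ($N = \frac{66}{1543} + \frac{20388}{14042} = 66 \cdot \frac{1}{1543} + 20388 \cdot \frac{1}{14042} = \frac{66}{1543} + \frac{10194}{7021} = \frac{16192728}{10833403} \approx 1.4947$)
$N - O U{\left(-10 \right)} = \frac{16192728}{10833403} - \left(-57\right) \left(-10\right) = \frac{16192728}{10833403} - 570 = - \frac{6158846982}{10833403}$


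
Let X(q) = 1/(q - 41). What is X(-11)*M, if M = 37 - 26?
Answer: -11/52 ≈ -0.21154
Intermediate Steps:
X(q) = 1/(-41 + q)
M = 11
X(-11)*M = 11/(-41 - 11) = 11/(-52) = -1/52*11 = -11/52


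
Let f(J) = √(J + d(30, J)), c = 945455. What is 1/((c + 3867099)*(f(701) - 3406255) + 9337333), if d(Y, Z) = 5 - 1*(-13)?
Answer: -16392776787937/268723130802473581022619365 - 4812554*√719/268723130802473581022619365 ≈ -6.1003e-14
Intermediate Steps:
d(Y, Z) = 18 (d(Y, Z) = 5 + 13 = 18)
f(J) = √(18 + J) (f(J) = √(J + 18) = √(18 + J))
1/((c + 3867099)*(f(701) - 3406255) + 9337333) = 1/((945455 + 3867099)*(√(18 + 701) - 3406255) + 9337333) = 1/(4812554*(√719 - 3406255) + 9337333) = 1/(4812554*(-3406255 + √719) + 9337333) = 1/((-16392786125270 + 4812554*√719) + 9337333) = 1/(-16392776787937 + 4812554*√719)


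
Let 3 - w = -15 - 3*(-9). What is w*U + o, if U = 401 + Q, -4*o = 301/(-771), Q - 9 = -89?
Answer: -8909375/3084 ≈ -2888.9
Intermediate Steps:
Q = -80 (Q = 9 - 89 = -80)
o = 301/3084 (o = -301/(4*(-771)) = -301*(-1)/(4*771) = -¼*(-301/771) = 301/3084 ≈ 0.097600)
w = -9 (w = 3 - (-15 - 3*(-9)) = 3 - (-15 + 27) = 3 - 1*12 = 3 - 12 = -9)
U = 321 (U = 401 - 80 = 321)
w*U + o = -9*321 + 301/3084 = -2889 + 301/3084 = -8909375/3084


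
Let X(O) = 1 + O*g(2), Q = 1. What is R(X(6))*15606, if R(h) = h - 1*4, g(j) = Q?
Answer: 46818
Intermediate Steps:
g(j) = 1
X(O) = 1 + O (X(O) = 1 + O*1 = 1 + O)
R(h) = -4 + h (R(h) = h - 4 = -4 + h)
R(X(6))*15606 = (-4 + (1 + 6))*15606 = (-4 + 7)*15606 = 3*15606 = 46818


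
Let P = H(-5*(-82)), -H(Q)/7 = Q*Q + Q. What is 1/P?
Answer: -1/1179570 ≈ -8.4777e-7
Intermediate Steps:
H(Q) = -7*Q - 7*Q² (H(Q) = -7*(Q*Q + Q) = -7*(Q² + Q) = -7*(Q + Q²) = -7*Q - 7*Q²)
P = -1179570 (P = -7*(-5*(-82))*(1 - 5*(-82)) = -7*410*(1 + 410) = -7*410*411 = -1179570)
1/P = 1/(-1179570) = -1/1179570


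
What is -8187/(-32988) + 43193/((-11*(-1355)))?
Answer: 515625973/163895380 ≈ 3.1461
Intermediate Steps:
-8187/(-32988) + 43193/((-11*(-1355))) = -8187*(-1/32988) + 43193/14905 = 2729/10996 + 43193*(1/14905) = 2729/10996 + 43193/14905 = 515625973/163895380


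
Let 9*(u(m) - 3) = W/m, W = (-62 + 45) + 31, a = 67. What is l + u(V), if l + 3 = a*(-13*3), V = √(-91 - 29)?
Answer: -2613 - 7*I*√30/270 ≈ -2613.0 - 0.142*I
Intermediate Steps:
V = 2*I*√30 (V = √(-120) = 2*I*√30 ≈ 10.954*I)
W = 14 (W = -17 + 31 = 14)
u(m) = 3 + 14/(9*m) (u(m) = 3 + (14/m)/9 = 3 + 14/(9*m))
l = -2616 (l = -3 + 67*(-13*3) = -3 + 67*(-39) = -3 - 2613 = -2616)
l + u(V) = -2616 + (3 + 14/(9*((2*I*√30)))) = -2616 + (3 + 14*(-I*√30/60)/9) = -2616 + (3 - 7*I*√30/270) = -2613 - 7*I*√30/270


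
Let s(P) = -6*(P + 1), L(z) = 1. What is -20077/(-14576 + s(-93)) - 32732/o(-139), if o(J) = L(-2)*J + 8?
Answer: 461663655/1837144 ≈ 251.29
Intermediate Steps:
s(P) = -6 - 6*P (s(P) = -6*(1 + P) = -6 - 6*P)
o(J) = 8 + J (o(J) = 1*J + 8 = J + 8 = 8 + J)
-20077/(-14576 + s(-93)) - 32732/o(-139) = -20077/(-14576 + (-6 - 6*(-93))) - 32732/(8 - 139) = -20077/(-14576 + (-6 + 558)) - 32732/(-131) = -20077/(-14576 + 552) - 32732*(-1/131) = -20077/(-14024) + 32732/131 = -20077*(-1/14024) + 32732/131 = 20077/14024 + 32732/131 = 461663655/1837144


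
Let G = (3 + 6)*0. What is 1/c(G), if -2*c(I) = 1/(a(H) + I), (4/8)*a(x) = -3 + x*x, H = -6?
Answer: -132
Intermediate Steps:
a(x) = -6 + 2*x² (a(x) = 2*(-3 + x*x) = 2*(-3 + x²) = -6 + 2*x²)
G = 0 (G = 9*0 = 0)
c(I) = -1/(2*(66 + I)) (c(I) = -1/(2*((-6 + 2*(-6)²) + I)) = -1/(2*((-6 + 2*36) + I)) = -1/(2*((-6 + 72) + I)) = -1/(2*(66 + I)))
1/c(G) = 1/(-1/(132 + 2*0)) = 1/(-1/(132 + 0)) = 1/(-1/132) = -132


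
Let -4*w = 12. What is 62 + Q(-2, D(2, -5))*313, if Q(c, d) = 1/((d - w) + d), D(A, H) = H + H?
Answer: 741/17 ≈ 43.588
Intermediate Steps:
w = -3 (w = -¼*12 = -3)
D(A, H) = 2*H
Q(c, d) = 1/(3 + 2*d) (Q(c, d) = 1/((d - 1*(-3)) + d) = 1/((d + 3) + d) = 1/((3 + d) + d) = 1/(3 + 2*d))
62 + Q(-2, D(2, -5))*313 = 62 + 313/(3 + 2*(2*(-5))) = 62 + 313/(3 + 2*(-10)) = 62 + 313/(3 - 20) = 62 + 313/(-17) = 62 - 1/17*313 = 62 - 313/17 = 741/17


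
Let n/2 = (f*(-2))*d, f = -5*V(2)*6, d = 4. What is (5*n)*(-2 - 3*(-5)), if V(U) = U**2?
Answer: 124800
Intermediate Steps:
f = -120 (f = -5*2**2*6 = -5*4*6 = -20*6 = -120)
n = 1920 (n = 2*(-120*(-2)*4) = 2*(240*4) = 2*960 = 1920)
(5*n)*(-2 - 3*(-5)) = (5*1920)*(-2 - 3*(-5)) = 9600*(-2 + 15) = 9600*13 = 124800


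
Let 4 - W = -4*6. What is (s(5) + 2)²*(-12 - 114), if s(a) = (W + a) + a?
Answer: -201600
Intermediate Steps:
W = 28 (W = 4 - (-4)*6 = 4 - 1*(-24) = 4 + 24 = 28)
s(a) = 28 + 2*a (s(a) = (28 + a) + a = 28 + 2*a)
(s(5) + 2)²*(-12 - 114) = ((28 + 2*5) + 2)²*(-12 - 114) = ((28 + 10) + 2)²*(-126) = (38 + 2)²*(-126) = 40²*(-126) = 1600*(-126) = -201600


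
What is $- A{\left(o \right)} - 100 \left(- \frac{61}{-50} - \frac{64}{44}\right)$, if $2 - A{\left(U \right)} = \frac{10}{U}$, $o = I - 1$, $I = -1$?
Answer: $\frac{181}{11} \approx 16.455$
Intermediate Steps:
$o = -2$ ($o = -1 - 1 = -2$)
$A{\left(U \right)} = 2 - \frac{10}{U}$
$- A{\left(o \right)} - 100 \left(- \frac{61}{-50} - \frac{64}{44}\right) = - (2 - \frac{10}{-2}) - 100 \left(- \frac{61}{-50} - \frac{64}{44}\right) = - (2 - -5) - 100 \left(\left(-61\right) \left(- \frac{1}{50}\right) - \frac{16}{11}\right) = - (2 + 5) - 100 \left(\frac{61}{50} - \frac{16}{11}\right) = \left(-1\right) 7 - - \frac{258}{11} = -7 + \frac{258}{11} = \frac{181}{11}$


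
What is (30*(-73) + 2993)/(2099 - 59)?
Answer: 803/2040 ≈ 0.39363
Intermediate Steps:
(30*(-73) + 2993)/(2099 - 59) = (-2190 + 2993)/2040 = 803*(1/2040) = 803/2040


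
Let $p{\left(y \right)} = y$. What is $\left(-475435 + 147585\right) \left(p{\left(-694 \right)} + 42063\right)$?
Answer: $-13562826650$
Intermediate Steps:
$\left(-475435 + 147585\right) \left(p{\left(-694 \right)} + 42063\right) = \left(-475435 + 147585\right) \left(-694 + 42063\right) = \left(-327850\right) 41369 = -13562826650$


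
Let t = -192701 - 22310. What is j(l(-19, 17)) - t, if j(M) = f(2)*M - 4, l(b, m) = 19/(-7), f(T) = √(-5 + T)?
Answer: 215007 - 19*I*√3/7 ≈ 2.1501e+5 - 4.7013*I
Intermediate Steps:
l(b, m) = -19/7 (l(b, m) = 19*(-⅐) = -19/7)
j(M) = -4 + I*M*√3 (j(M) = √(-5 + 2)*M - 4 = √(-3)*M - 4 = (I*√3)*M - 4 = I*M*√3 - 4 = -4 + I*M*√3)
t = -215011
j(l(-19, 17)) - t = (-4 + I*(-19/7)*√3) - 1*(-215011) = (-4 - 19*I*√3/7) + 215011 = 215007 - 19*I*√3/7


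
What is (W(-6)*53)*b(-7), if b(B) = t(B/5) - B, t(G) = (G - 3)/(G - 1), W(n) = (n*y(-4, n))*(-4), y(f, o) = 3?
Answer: 33708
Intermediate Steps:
W(n) = -12*n (W(n) = (n*3)*(-4) = (3*n)*(-4) = -12*n)
t(G) = (-3 + G)/(-1 + G)
b(B) = -B + (-3 + B/5)/(-1 + B/5) (b(B) = (-3 + B/5)/(-1 + B/5) - B = -B + (-3 + B/5)/(-1 + B/5))
(W(-6)*53)*b(-7) = (-12*(-6)*53)*((-15 - 7 - 1*(-7)*(-5 - 7))/(-5 - 7)) = (72*53)*((-15 - 7 - 1*(-7)*(-12))/(-12)) = 3816*(-(-15 - 7 - 84)/12) = 3816*(-1/12*(-106)) = 3816*(53/6) = 33708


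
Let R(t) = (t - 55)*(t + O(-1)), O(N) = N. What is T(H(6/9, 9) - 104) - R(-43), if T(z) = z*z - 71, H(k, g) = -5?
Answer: 7498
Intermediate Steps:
R(t) = (-1 + t)*(-55 + t) (R(t) = (t - 55)*(t - 1) = (-55 + t)*(-1 + t) = (-1 + t)*(-55 + t))
T(z) = -71 + z² (T(z) = z² - 71 = -71 + z²)
T(H(6/9, 9) - 104) - R(-43) = (-71 + (-5 - 104)²) - (55 + (-43)² - 56*(-43)) = (-71 + (-109)²) - (55 + 1849 + 2408) = (-71 + 11881) - 1*4312 = 11810 - 4312 = 7498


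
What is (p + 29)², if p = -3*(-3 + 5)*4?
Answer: 25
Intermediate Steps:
p = -24 (p = -3*2*4 = -6*4 = -24)
(p + 29)² = (-24 + 29)² = 5² = 25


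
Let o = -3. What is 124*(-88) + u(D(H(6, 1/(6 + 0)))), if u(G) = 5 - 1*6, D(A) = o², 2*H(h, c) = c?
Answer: -10913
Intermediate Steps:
H(h, c) = c/2
D(A) = 9 (D(A) = (-3)² = 9)
u(G) = -1 (u(G) = 5 - 6 = -1)
124*(-88) + u(D(H(6, 1/(6 + 0)))) = 124*(-88) - 1 = -10912 - 1 = -10913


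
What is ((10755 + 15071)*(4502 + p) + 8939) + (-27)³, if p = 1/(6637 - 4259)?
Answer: 138230665525/1189 ≈ 1.1626e+8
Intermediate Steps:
p = 1/2378 ≈ 0.00042052
((10755 + 15071)*(4502 + p) + 8939) + (-27)³ = ((10755 + 15071)*(4502 + 1/2378) + 8939) + (-27)³ = (25826*(10705757/2378) + 8939) - 19683 = (138243440141/1189 + 8939) - 19683 = 138254068612/1189 - 19683 = 138230665525/1189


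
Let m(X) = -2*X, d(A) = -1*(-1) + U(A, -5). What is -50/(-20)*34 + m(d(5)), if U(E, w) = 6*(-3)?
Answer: 119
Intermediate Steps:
U(E, w) = -18
d(A) = -17 (d(A) = -1*(-1) - 18 = 1 - 18 = -17)
-50/(-20)*34 + m(d(5)) = -50/(-20)*34 - 2*(-17) = -50*(-1/20)*34 + 34 = (5/2)*34 + 34 = 85 + 34 = 119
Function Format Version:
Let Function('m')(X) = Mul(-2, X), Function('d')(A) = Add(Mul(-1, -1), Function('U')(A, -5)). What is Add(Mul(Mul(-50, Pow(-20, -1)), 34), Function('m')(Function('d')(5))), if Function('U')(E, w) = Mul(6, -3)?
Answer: 119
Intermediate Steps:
Function('U')(E, w) = -18
Function('d')(A) = -17 (Function('d')(A) = Add(Mul(-1, -1), -18) = Add(1, -18) = -17)
Add(Mul(Mul(-50, Pow(-20, -1)), 34), Function('m')(Function('d')(5))) = Add(Mul(Mul(-50, Pow(-20, -1)), 34), Mul(-2, -17)) = Add(Mul(Mul(-50, Rational(-1, 20)), 34), 34) = Add(Mul(Rational(5, 2), 34), 34) = Add(85, 34) = 119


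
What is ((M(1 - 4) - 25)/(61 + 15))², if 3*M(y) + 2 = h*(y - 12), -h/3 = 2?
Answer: 169/51984 ≈ 0.0032510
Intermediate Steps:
h = -6 (h = -3*2 = -6)
M(y) = 70/3 - 2*y (M(y) = -⅔ + (-6*(y - 12))/3 = -⅔ + (-6*(-12 + y))/3 = -⅔ + (72 - 6*y)/3 = -⅔ + (24 - 2*y) = 70/3 - 2*y)
((M(1 - 4) - 25)/(61 + 15))² = (((70/3 - 2*(1 - 4)) - 25)/(61 + 15))² = (((70/3 - 2*(-3)) - 25)/76)² = (((70/3 + 6) - 25)*(1/76))² = ((88/3 - 25)*(1/76))² = ((13/3)*(1/76))² = (13/228)² = 169/51984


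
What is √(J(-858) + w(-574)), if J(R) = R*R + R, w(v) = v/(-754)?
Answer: √104508414673/377 ≈ 857.50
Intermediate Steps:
w(v) = -v/754 (w(v) = v*(-1/754) = -v/754)
J(R) = R + R² (J(R) = R² + R = R + R²)
√(J(-858) + w(-574)) = √(-858*(1 - 858) - 1/754*(-574)) = √(-858*(-857) + 287/377) = √(735306 + 287/377) = √(277210649/377) = √104508414673/377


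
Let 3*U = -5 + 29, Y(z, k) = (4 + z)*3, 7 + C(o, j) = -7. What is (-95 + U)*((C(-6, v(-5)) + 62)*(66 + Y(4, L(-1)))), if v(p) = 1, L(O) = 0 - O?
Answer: -375840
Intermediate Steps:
L(O) = -O
C(o, j) = -14 (C(o, j) = -7 - 7 = -14)
Y(z, k) = 12 + 3*z
U = 8 (U = (-5 + 29)/3 = (⅓)*24 = 8)
(-95 + U)*((C(-6, v(-5)) + 62)*(66 + Y(4, L(-1)))) = (-95 + 8)*((-14 + 62)*(66 + (12 + 3*4))) = -4176*(66 + (12 + 12)) = -4176*(66 + 24) = -4176*90 = -87*4320 = -375840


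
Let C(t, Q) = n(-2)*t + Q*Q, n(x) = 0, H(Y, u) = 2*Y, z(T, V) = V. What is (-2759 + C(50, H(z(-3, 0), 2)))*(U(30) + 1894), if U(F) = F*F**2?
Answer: -79718546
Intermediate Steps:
U(F) = F**3
C(t, Q) = Q**2 (C(t, Q) = 0*t + Q*Q = 0 + Q**2 = Q**2)
(-2759 + C(50, H(z(-3, 0), 2)))*(U(30) + 1894) = (-2759 + (2*0)**2)*(30**3 + 1894) = (-2759 + 0**2)*(27000 + 1894) = (-2759 + 0)*28894 = -2759*28894 = -79718546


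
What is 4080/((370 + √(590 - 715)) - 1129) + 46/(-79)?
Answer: -135573178/22760137 - 10200*I*√5/288103 ≈ -5.9566 - 0.079166*I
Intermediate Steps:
4080/((370 + √(590 - 715)) - 1129) + 46/(-79) = 4080/((370 + √(-125)) - 1129) + 46*(-1/79) = 4080/((370 + 5*I*√5) - 1129) - 46/79 = 4080/(-759 + 5*I*√5) - 46/79 = -46/79 + 4080/(-759 + 5*I*√5)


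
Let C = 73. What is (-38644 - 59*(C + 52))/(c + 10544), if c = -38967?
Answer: 46019/28423 ≈ 1.6191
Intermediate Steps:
(-38644 - 59*(C + 52))/(c + 10544) = (-38644 - 59*(73 + 52))/(-38967 + 10544) = (-38644 - 59*125)/(-28423) = (-38644 - 7375)*(-1/28423) = -46019*(-1/28423) = 46019/28423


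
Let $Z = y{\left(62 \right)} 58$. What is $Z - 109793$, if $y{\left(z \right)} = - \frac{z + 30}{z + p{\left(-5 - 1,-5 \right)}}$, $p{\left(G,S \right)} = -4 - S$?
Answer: $- \frac{6922295}{63} \approx -1.0988 \cdot 10^{5}$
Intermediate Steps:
$y{\left(z \right)} = - \frac{30 + z}{1 + z}$ ($y{\left(z \right)} = - \frac{z + 30}{z - -1} = - \frac{30 + z}{z + \left(-4 + 5\right)} = - \frac{30 + z}{z + 1} = - \frac{30 + z}{1 + z}$)
$Z = - \frac{5336}{63}$ ($Z = \frac{-30 - 62}{1 + 62} \cdot 58 = \frac{-30 - 62}{63} \cdot 58 = \frac{1}{63} \left(-92\right) 58 = \left(- \frac{92}{63}\right) 58 = - \frac{5336}{63} \approx -84.698$)
$Z - 109793 = - \frac{5336}{63} - 109793 = - \frac{6922295}{63}$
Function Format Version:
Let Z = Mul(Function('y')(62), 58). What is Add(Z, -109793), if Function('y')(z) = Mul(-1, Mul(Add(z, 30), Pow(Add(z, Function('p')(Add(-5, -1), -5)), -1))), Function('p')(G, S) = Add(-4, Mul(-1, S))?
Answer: Rational(-6922295, 63) ≈ -1.0988e+5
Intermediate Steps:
Function('y')(z) = Mul(-1, Pow(Add(1, z), -1), Add(30, z)) (Function('y')(z) = Mul(-1, Mul(Add(z, 30), Pow(Add(z, Add(-4, Mul(-1, -5))), -1))) = Mul(-1, Mul(Add(30, z), Pow(Add(z, Add(-4, 5)), -1))) = Mul(-1, Mul(Add(30, z), Pow(Add(z, 1), -1))) = Mul(-1, Mul(Add(30, z), Pow(Add(1, z), -1))) = Mul(-1, Mul(Pow(Add(1, z), -1), Add(30, z))) = Mul(-1, Pow(Add(1, z), -1), Add(30, z)))
Z = Rational(-5336, 63) (Z = Mul(Mul(Pow(Add(1, 62), -1), Add(-30, Mul(-1, 62))), 58) = Mul(Mul(Pow(63, -1), Add(-30, -62)), 58) = Mul(Mul(Rational(1, 63), -92), 58) = Mul(Rational(-92, 63), 58) = Rational(-5336, 63) ≈ -84.698)
Add(Z, -109793) = Add(Rational(-5336, 63), -109793) = Rational(-6922295, 63)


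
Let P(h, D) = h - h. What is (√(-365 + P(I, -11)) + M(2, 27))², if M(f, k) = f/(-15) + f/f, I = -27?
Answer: -81956/225 + 26*I*√365/15 ≈ -364.25 + 33.115*I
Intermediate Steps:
P(h, D) = 0
M(f, k) = 1 - f/15 (M(f, k) = f*(-1/15) + 1 = -f/15 + 1 = 1 - f/15)
(√(-365 + P(I, -11)) + M(2, 27))² = (√(-365 + 0) + (1 - 1/15*2))² = (√(-365) + (1 - 2/15))² = (I*√365 + 13/15)² = (13/15 + I*√365)²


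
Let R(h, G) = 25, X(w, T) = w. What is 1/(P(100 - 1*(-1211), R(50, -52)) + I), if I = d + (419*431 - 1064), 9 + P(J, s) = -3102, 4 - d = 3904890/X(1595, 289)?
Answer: 29/5045124 ≈ 5.7481e-6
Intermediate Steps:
d = -70882/29 (d = 4 - 3904890/1595 = 4 - 1*70998/29 = 4 - 70998/29 = -70882/29 ≈ -2444.2)
P(J, s) = -3111 (P(J, s) = -9 - 3102 = -3111)
I = 5135343/29 (I = -70882/29 + (419*431 - 1064) = -70882/29 + (180589 - 1064) = -70882/29 + 179525 = 5135343/29 ≈ 1.7708e+5)
1/(P(100 - 1*(-1211), R(50, -52)) + I) = 1/(-3111 + 5135343/29) = 1/(5045124/29) = 29/5045124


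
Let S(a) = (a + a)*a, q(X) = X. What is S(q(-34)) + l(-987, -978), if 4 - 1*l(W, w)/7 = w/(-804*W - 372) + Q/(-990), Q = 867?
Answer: 51174780119/21812340 ≈ 2346.1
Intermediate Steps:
l(W, w) = 11263/330 - 7*w/(-372 - 804*W) (l(W, w) = 28 - 7*(w/(-804*W - 372) + 867/(-990)) = 28 - 7*(w/(-372 - 804*W) + 867*(-1/990)) = 28 - 7*(w/(-372 - 804*W) - 289/330) = 28 - 7*(-289/330 + w/(-372 - 804*W)) = 28 + (2023/330 - 7*w/(-372 - 804*W)) = 11263/330 - 7*w/(-372 - 804*W))
S(a) = 2*a**2 (S(a) = (2*a)*a = 2*a**2)
S(q(-34)) + l(-987, -978) = 2*(-34)**2 + 7*(99758 + 55*(-978) + 215606*(-987))/(660*(31 + 67*(-987))) = 2*1156 + 7*(99758 - 53790 - 212803122)/(660*(31 - 66129)) = 2312 + (7/660)*(-212757154)/(-66098) = 2312 + (7/660)*(-1/66098)*(-212757154) = 2312 + 744650039/21812340 = 51174780119/21812340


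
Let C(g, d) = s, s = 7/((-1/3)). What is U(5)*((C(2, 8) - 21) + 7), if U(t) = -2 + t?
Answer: -105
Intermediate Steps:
s = -21 (s = 7/((-1*⅓)) = 7/(-⅓) = 7*(-3) = -21)
C(g, d) = -21
U(5)*((C(2, 8) - 21) + 7) = (-2 + 5)*((-21 - 21) + 7) = 3*(-42 + 7) = 3*(-35) = -105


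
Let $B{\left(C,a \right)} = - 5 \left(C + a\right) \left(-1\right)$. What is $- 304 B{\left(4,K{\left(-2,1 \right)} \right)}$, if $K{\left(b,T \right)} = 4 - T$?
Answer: $-10640$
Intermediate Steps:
$B{\left(C,a \right)} = 5 C + 5 a$ ($B{\left(C,a \right)} = \left(- 5 C - 5 a\right) \left(-1\right) = 5 C + 5 a$)
$- 304 B{\left(4,K{\left(-2,1 \right)} \right)} = - 304 \left(5 \cdot 4 + 5 \left(4 - 1\right)\right) = - 304 \left(20 + 5 \left(4 - 1\right)\right) = - 304 \left(20 + 5 \cdot 3\right) = - 304 \left(20 + 15\right) = \left(-304\right) 35 = -10640$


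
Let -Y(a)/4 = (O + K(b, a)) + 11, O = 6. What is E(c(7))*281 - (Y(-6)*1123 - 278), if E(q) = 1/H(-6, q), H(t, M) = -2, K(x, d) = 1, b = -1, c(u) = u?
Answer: 161987/2 ≈ 80994.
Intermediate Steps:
Y(a) = -72 (Y(a) = -4*((6 + 1) + 11) = -4*(7 + 11) = -4*18 = -72)
E(q) = -½ (E(q) = 1/(-2) = -½)
E(c(7))*281 - (Y(-6)*1123 - 278) = -½*281 - (-72*1123 - 278) = -281/2 - (-80856 - 278) = -281/2 - 1*(-81134) = -281/2 + 81134 = 161987/2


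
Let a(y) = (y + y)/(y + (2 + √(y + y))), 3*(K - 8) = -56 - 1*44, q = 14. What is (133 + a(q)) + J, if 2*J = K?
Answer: 6971/57 - 14*√7/57 ≈ 121.65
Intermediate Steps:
K = -76/3 (K = 8 + (-56 - 1*44)/3 = 8 + (-56 - 44)/3 = 8 + (⅓)*(-100) = 8 - 100/3 = -76/3 ≈ -25.333)
J = -38/3 (J = (½)*(-76/3) = -38/3 ≈ -12.667)
a(y) = 2*y/(2 + y + √2*√y) (a(y) = (2*y)/(y + (2 + √(2*y))) = (2*y)/(y + (2 + √2*√y)) = (2*y)/(2 + y + √2*√y) = 2*y/(2 + y + √2*√y))
(133 + a(q)) + J = (133 + 2*14/(2 + 14 + √2*√14)) - 38/3 = (133 + 2*14/(2 + 14 + 2*√7)) - 38/3 = (133 + 2*14/(16 + 2*√7)) - 38/3 = (133 + 28/(16 + 2*√7)) - 38/3 = 361/3 + 28/(16 + 2*√7)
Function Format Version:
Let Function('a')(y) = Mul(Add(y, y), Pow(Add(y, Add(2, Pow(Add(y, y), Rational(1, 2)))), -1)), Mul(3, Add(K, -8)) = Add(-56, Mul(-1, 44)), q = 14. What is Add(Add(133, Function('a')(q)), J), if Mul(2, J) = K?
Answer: Add(Rational(6971, 57), Mul(Rational(-14, 57), Pow(7, Rational(1, 2)))) ≈ 121.65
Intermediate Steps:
K = Rational(-76, 3) (K = Add(8, Mul(Rational(1, 3), Add(-56, Mul(-1, 44)))) = Add(8, Mul(Rational(1, 3), Add(-56, -44))) = Add(8, Mul(Rational(1, 3), -100)) = Add(8, Rational(-100, 3)) = Rational(-76, 3) ≈ -25.333)
J = Rational(-38, 3) (J = Mul(Rational(1, 2), Rational(-76, 3)) = Rational(-38, 3) ≈ -12.667)
Function('a')(y) = Mul(2, y, Pow(Add(2, y, Mul(Pow(2, Rational(1, 2)), Pow(y, Rational(1, 2)))), -1)) (Function('a')(y) = Mul(Mul(2, y), Pow(Add(y, Add(2, Pow(Mul(2, y), Rational(1, 2)))), -1)) = Mul(Mul(2, y), Pow(Add(y, Add(2, Mul(Pow(2, Rational(1, 2)), Pow(y, Rational(1, 2))))), -1)) = Mul(Mul(2, y), Pow(Add(2, y, Mul(Pow(2, Rational(1, 2)), Pow(y, Rational(1, 2)))), -1)) = Mul(2, y, Pow(Add(2, y, Mul(Pow(2, Rational(1, 2)), Pow(y, Rational(1, 2)))), -1)))
Add(Add(133, Function('a')(q)), J) = Add(Add(133, Mul(2, 14, Pow(Add(2, 14, Mul(Pow(2, Rational(1, 2)), Pow(14, Rational(1, 2)))), -1))), Rational(-38, 3)) = Add(Add(133, Mul(2, 14, Pow(Add(2, 14, Mul(2, Pow(7, Rational(1, 2)))), -1))), Rational(-38, 3)) = Add(Add(133, Mul(2, 14, Pow(Add(16, Mul(2, Pow(7, Rational(1, 2)))), -1))), Rational(-38, 3)) = Add(Add(133, Mul(28, Pow(Add(16, Mul(2, Pow(7, Rational(1, 2)))), -1))), Rational(-38, 3)) = Add(Rational(361, 3), Mul(28, Pow(Add(16, Mul(2, Pow(7, Rational(1, 2)))), -1)))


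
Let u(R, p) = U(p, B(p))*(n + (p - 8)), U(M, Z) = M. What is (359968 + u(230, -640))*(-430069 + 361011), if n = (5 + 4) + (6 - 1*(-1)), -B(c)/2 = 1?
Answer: -52791249984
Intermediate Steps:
B(c) = -2 (B(c) = -2*1 = -2)
n = 16 (n = 9 + (6 + 1) = 9 + 7 = 16)
u(R, p) = p*(8 + p) (u(R, p) = p*(16 + (p - 8)) = p*(16 + (-8 + p)) = p*(8 + p))
(359968 + u(230, -640))*(-430069 + 361011) = (359968 - 640*(8 - 640))*(-430069 + 361011) = (359968 - 640*(-632))*(-69058) = (359968 + 404480)*(-69058) = 764448*(-69058) = -52791249984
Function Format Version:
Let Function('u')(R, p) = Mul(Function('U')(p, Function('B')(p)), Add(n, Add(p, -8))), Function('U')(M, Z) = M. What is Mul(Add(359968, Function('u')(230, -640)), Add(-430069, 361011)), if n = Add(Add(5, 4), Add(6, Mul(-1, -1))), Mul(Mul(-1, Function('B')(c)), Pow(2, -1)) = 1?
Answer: -52791249984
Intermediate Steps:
Function('B')(c) = -2 (Function('B')(c) = Mul(-2, 1) = -2)
n = 16 (n = Add(9, Add(6, 1)) = Add(9, 7) = 16)
Function('u')(R, p) = Mul(p, Add(8, p)) (Function('u')(R, p) = Mul(p, Add(16, Add(p, -8))) = Mul(p, Add(16, Add(-8, p))) = Mul(p, Add(8, p)))
Mul(Add(359968, Function('u')(230, -640)), Add(-430069, 361011)) = Mul(Add(359968, Mul(-640, Add(8, -640))), Add(-430069, 361011)) = Mul(Add(359968, Mul(-640, -632)), -69058) = Mul(Add(359968, 404480), -69058) = Mul(764448, -69058) = -52791249984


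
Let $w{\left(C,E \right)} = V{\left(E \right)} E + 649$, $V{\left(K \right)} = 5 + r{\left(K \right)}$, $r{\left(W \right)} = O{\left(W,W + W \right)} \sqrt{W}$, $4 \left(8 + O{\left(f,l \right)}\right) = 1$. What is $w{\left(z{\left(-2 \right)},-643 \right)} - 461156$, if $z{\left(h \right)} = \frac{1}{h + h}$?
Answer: $-463722 + \frac{19933 i \sqrt{643}}{4} \approx -4.6372 \cdot 10^{5} + 1.2636 \cdot 10^{5} i$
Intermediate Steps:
$z{\left(h \right)} = \frac{1}{2 h}$
$O{\left(f,l \right)} = - \frac{31}{4}$ ($O{\left(f,l \right)} = -8 + \frac{1}{4} \cdot 1 = -8 + \frac{1}{4} = - \frac{31}{4}$)
$r{\left(W \right)} = - \frac{31 \sqrt{W}}{4}$
$V{\left(K \right)} = 5 - \frac{31 \sqrt{K}}{4}$
$w{\left(C,E \right)} = 649 + E \left(5 - \frac{31 \sqrt{E}}{4}\right)$ ($w{\left(C,E \right)} = \left(5 - \frac{31 \sqrt{E}}{4}\right) E + 649 = E \left(5 - \frac{31 \sqrt{E}}{4}\right) + 649 = 649 + E \left(5 - \frac{31 \sqrt{E}}{4}\right)$)
$w{\left(z{\left(-2 \right)},-643 \right)} - 461156 = \left(649 + \frac{1}{4} \left(-643\right) \left(20 - 31 \sqrt{-643}\right)\right) - 461156 = \left(649 + \frac{1}{4} \left(-643\right) \left(20 - 31 i \sqrt{643}\right)\right) - 461156 = \left(649 - \left(3215 - \frac{19933 i \sqrt{643}}{4}\right)\right) - 461156 = \left(-2566 + \frac{19933 i \sqrt{643}}{4}\right) - 461156 = -463722 + \frac{19933 i \sqrt{643}}{4}$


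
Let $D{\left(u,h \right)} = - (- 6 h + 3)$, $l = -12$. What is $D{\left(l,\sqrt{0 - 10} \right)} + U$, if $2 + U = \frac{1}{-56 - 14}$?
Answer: $- \frac{351}{70} + 6 i \sqrt{10} \approx -5.0143 + 18.974 i$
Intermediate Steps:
$D{\left(u,h \right)} = -3 + 6 h$ ($D{\left(u,h \right)} = - (3 - 6 h) = -3 + 6 h$)
$U = - \frac{141}{70}$ ($U = -2 + \frac{1}{-56 - 14} = -2 + \frac{1}{-70} = -2 - \frac{1}{70} = - \frac{141}{70} \approx -2.0143$)
$D{\left(l,\sqrt{0 - 10} \right)} + U = \left(-3 + 6 \sqrt{0 - 10}\right) - \frac{141}{70} = \left(-3 + 6 \sqrt{-10}\right) - \frac{141}{70} = \left(-3 + 6 i \sqrt{10}\right) - \frac{141}{70} = - \frac{351}{70} + 6 i \sqrt{10}$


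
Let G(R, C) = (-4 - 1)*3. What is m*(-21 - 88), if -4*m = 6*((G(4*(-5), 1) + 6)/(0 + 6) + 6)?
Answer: 2943/4 ≈ 735.75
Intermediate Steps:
G(R, C) = -15 (G(R, C) = -5*3 = -15)
m = -27/4 (m = -3*((-15 + 6)/(0 + 6) + 6)/2 = -3*(-9/6 + 6)/2 = -3*(-9*1/6 + 6)/2 = -3*(-3/2 + 6)/2 = -3*9/(2*2) = -1/4*27 = -27/4 ≈ -6.7500)
m*(-21 - 88) = -27*(-21 - 88)/4 = -27/4*(-109) = 2943/4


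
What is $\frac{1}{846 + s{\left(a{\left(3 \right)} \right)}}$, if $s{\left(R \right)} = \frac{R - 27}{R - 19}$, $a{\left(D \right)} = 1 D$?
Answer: $\frac{2}{1695} \approx 0.0011799$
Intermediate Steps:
$a{\left(D \right)} = D$
$s{\left(R \right)} = \frac{-27 + R}{-19 + R}$
$\frac{1}{846 + s{\left(a{\left(3 \right)} \right)}} = \frac{1}{846 + \frac{-27 + 3}{-19 + 3}} = \frac{1}{846 + \frac{1}{-16} \left(-24\right)} = \frac{1}{846 - - \frac{3}{2}} = \frac{1}{846 + \frac{3}{2}} = \frac{1}{\frac{1695}{2}} = \frac{2}{1695}$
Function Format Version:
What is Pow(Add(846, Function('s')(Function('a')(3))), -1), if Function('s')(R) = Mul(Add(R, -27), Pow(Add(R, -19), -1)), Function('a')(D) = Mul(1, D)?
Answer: Rational(2, 1695) ≈ 0.0011799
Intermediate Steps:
Function('a')(D) = D
Function('s')(R) = Mul(Pow(Add(-19, R), -1), Add(-27, R)) (Function('s')(R) = Mul(Add(-27, R), Pow(Add(-19, R), -1)) = Mul(Pow(Add(-19, R), -1), Add(-27, R)))
Pow(Add(846, Function('s')(Function('a')(3))), -1) = Pow(Add(846, Mul(Pow(Add(-19, 3), -1), Add(-27, 3))), -1) = Pow(Add(846, Mul(Pow(-16, -1), -24)), -1) = Pow(Add(846, Mul(Rational(-1, 16), -24)), -1) = Pow(Add(846, Rational(3, 2)), -1) = Pow(Rational(1695, 2), -1) = Rational(2, 1695)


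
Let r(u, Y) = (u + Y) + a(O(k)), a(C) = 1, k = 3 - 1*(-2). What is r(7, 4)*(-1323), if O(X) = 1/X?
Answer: -15876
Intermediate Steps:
k = 5 (k = 3 + 2 = 5)
r(u, Y) = 1 + Y + u (r(u, Y) = (u + Y) + 1 = (Y + u) + 1 = 1 + Y + u)
r(7, 4)*(-1323) = (1 + 4 + 7)*(-1323) = 12*(-1323) = -15876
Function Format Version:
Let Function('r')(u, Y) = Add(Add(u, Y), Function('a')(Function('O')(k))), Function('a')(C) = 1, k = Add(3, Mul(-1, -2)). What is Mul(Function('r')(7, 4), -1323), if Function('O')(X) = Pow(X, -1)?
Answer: -15876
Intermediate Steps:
k = 5 (k = Add(3, 2) = 5)
Function('r')(u, Y) = Add(1, Y, u) (Function('r')(u, Y) = Add(Add(u, Y), 1) = Add(Add(Y, u), 1) = Add(1, Y, u))
Mul(Function('r')(7, 4), -1323) = Mul(Add(1, 4, 7), -1323) = Mul(12, -1323) = -15876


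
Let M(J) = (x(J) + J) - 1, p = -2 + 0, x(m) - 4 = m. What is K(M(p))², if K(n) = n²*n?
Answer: 1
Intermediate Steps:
x(m) = 4 + m
p = -2
M(J) = 3 + 2*J (M(J) = ((4 + J) + J) - 1 = (4 + 2*J) - 1 = 3 + 2*J)
K(n) = n³
K(M(p))² = ((3 + 2*(-2))³)² = ((3 - 4)³)² = ((-1)³)² = (-1)² = 1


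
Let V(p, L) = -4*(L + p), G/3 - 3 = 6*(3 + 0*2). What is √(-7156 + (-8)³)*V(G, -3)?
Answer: -1440*I*√213 ≈ -21016.0*I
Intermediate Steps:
G = 63 (G = 9 + 3*(6*(3 + 0*2)) = 9 + 3*(6*(3 + 0)) = 9 + 3*(6*3) = 9 + 3*18 = 9 + 54 = 63)
V(p, L) = -4*L - 4*p
√(-7156 + (-8)³)*V(G, -3) = √(-7156 + (-8)³)*(-4*(-3) - 4*63) = √(-7156 - 512)*(12 - 252) = √(-7668)*(-240) = (6*I*√213)*(-240) = -1440*I*√213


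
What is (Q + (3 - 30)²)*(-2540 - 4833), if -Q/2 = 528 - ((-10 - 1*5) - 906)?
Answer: 15992037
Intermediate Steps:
Q = -2898 (Q = -2*(528 - ((-10 - 1*5) - 906)) = -2*(528 - ((-10 - 5) - 906)) = -2*(528 - (-15 - 906)) = -2*(528 - 1*(-921)) = -2*(528 + 921) = -2*1449 = -2898)
(Q + (3 - 30)²)*(-2540 - 4833) = (-2898 + (3 - 30)²)*(-2540 - 4833) = (-2898 + (-27)²)*(-7373) = (-2898 + 729)*(-7373) = -2169*(-7373) = 15992037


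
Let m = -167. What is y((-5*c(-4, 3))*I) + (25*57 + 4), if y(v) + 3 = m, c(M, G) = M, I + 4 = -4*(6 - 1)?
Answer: 1259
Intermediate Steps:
I = -24 (I = -4 - 4*(6 - 1) = -4 - 4*5 = -4 - 20 = -24)
y(v) = -170 (y(v) = -3 - 167 = -170)
y((-5*c(-4, 3))*I) + (25*57 + 4) = -170 + (25*57 + 4) = -170 + (1425 + 4) = -170 + 1429 = 1259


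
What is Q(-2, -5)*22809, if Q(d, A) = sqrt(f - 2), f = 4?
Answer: 22809*sqrt(2) ≈ 32257.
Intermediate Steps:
Q(d, A) = sqrt(2) (Q(d, A) = sqrt(4 - 2) = sqrt(2))
Q(-2, -5)*22809 = sqrt(2)*22809 = 22809*sqrt(2)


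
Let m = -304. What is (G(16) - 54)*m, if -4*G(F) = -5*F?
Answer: 10336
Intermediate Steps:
G(F) = 5*F/4 (G(F) = -(-5)*F/4 = 5*F/4)
(G(16) - 54)*m = ((5/4)*16 - 54)*(-304) = (20 - 54)*(-304) = -34*(-304) = 10336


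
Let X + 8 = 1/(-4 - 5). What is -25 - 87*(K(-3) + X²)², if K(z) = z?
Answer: -750209159/2187 ≈ -3.4303e+5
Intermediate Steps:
X = -73/9 (X = -8 + 1/(-4 - 5) = -8 + 1/(-9) = -8 - ⅑ = -73/9 ≈ -8.1111)
-25 - 87*(K(-3) + X²)² = -25 - 87*(-3 + (-73/9)²)² = -25 - 87*(-3 + 5329/81)² = -25 - 87*(5086/81)² = -25 - 87*25867396/6561 = -25 - 750154484/2187 = -750209159/2187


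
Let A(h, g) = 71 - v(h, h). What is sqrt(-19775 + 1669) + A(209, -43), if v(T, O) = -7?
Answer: 78 + I*sqrt(18106) ≈ 78.0 + 134.56*I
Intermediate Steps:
A(h, g) = 78 (A(h, g) = 71 - 1*(-7) = 71 + 7 = 78)
sqrt(-19775 + 1669) + A(209, -43) = sqrt(-19775 + 1669) + 78 = sqrt(-18106) + 78 = I*sqrt(18106) + 78 = 78 + I*sqrt(18106)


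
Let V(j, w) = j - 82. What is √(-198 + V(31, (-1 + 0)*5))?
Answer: I*√249 ≈ 15.78*I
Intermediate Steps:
V(j, w) = -82 + j
√(-198 + V(31, (-1 + 0)*5)) = √(-198 + (-82 + 31)) = √(-198 - 51) = √(-249) = I*√249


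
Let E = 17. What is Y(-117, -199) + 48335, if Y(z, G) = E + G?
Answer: 48153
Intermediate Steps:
Y(z, G) = 17 + G
Y(-117, -199) + 48335 = (17 - 199) + 48335 = -182 + 48335 = 48153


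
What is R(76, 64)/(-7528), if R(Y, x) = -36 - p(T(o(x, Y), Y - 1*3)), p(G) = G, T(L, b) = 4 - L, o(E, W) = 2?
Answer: 19/3764 ≈ 0.0050478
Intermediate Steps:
R(Y, x) = -38 (R(Y, x) = -36 - (4 - 1*2) = -36 - (4 - 2) = -36 - 1*2 = -36 - 2 = -38)
R(76, 64)/(-7528) = -38/(-7528) = -38*(-1/7528) = 19/3764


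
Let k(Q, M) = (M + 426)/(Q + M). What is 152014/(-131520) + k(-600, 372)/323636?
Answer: -6149707903/5320575840 ≈ -1.1558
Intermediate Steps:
k(Q, M) = (426 + M)/(M + Q)
152014/(-131520) + k(-600, 372)/323636 = 152014/(-131520) + ((426 + 372)/(372 - 600))/323636 = 152014*(-1/131520) + (798/(-228))*(1/323636) = -76007/65760 - 1/228*798*(1/323636) = -76007/65760 - 7/2*1/323636 = -76007/65760 - 7/647272 = -6149707903/5320575840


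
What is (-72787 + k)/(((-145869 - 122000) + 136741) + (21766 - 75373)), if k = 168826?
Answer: -96039/184735 ≈ -0.51987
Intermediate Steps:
(-72787 + k)/(((-145869 - 122000) + 136741) + (21766 - 75373)) = (-72787 + 168826)/(((-145869 - 122000) + 136741) + (21766 - 75373)) = 96039/((-267869 + 136741) - 53607) = 96039/(-131128 - 53607) = 96039/(-184735) = 96039*(-1/184735) = -96039/184735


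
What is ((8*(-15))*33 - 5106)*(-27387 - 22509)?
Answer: 452357136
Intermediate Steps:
((8*(-15))*33 - 5106)*(-27387 - 22509) = (-120*33 - 5106)*(-49896) = (-3960 - 5106)*(-49896) = -9066*(-49896) = 452357136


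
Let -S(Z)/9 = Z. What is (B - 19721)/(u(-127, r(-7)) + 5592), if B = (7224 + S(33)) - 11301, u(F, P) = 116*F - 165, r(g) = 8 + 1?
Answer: 4819/1861 ≈ 2.5895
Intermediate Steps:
S(Z) = -9*Z
r(g) = 9
u(F, P) = -165 + 116*F
B = -4374 (B = (7224 - 9*33) - 11301 = (7224 - 297) - 11301 = 6927 - 11301 = -4374)
(B - 19721)/(u(-127, r(-7)) + 5592) = (-4374 - 19721)/((-165 + 116*(-127)) + 5592) = -24095/((-165 - 14732) + 5592) = -24095/(-14897 + 5592) = -24095/(-9305) = -24095*(-1/9305) = 4819/1861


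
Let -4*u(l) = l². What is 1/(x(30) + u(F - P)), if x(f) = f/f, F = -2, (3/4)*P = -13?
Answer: -9/520 ≈ -0.017308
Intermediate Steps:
P = -52/3 (P = (4/3)*(-13) = -52/3 ≈ -17.333)
x(f) = 1
u(l) = -l²/4
1/(x(30) + u(F - P)) = 1/(1 - (-2 - 1*(-52/3))²/4) = 1/(1 - (-2 + 52/3)²/4) = 1/(1 - (46/3)²/4) = 1/(1 - ¼*2116/9) = 1/(1 - 529/9) = 1/(-520/9) = -9/520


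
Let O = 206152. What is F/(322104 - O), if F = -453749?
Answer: -453749/115952 ≈ -3.9132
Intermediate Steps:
F/(322104 - O) = -453749/(322104 - 1*206152) = -453749/(322104 - 206152) = -453749/115952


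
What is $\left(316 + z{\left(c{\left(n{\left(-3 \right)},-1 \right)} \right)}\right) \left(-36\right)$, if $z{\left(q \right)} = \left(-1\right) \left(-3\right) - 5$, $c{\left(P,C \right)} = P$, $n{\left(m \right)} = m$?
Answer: $-11304$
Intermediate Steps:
$z{\left(q \right)} = -2$ ($z{\left(q \right)} = 3 - 5 = -2$)
$\left(316 + z{\left(c{\left(n{\left(-3 \right)},-1 \right)} \right)}\right) \left(-36\right) = \left(316 - 2\right) \left(-36\right) = 314 \left(-36\right) = -11304$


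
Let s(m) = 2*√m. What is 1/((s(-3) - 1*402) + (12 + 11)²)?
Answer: 127/16141 - 2*I*√3/16141 ≈ 0.0078682 - 0.00021462*I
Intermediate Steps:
1/((s(-3) - 1*402) + (12 + 11)²) = 1/((2*√(-3) - 1*402) + (12 + 11)²) = 1/((2*(I*√3) - 402) + 23²) = 1/((2*I*√3 - 402) + 529) = 1/((-402 + 2*I*√3) + 529) = 1/(127 + 2*I*√3)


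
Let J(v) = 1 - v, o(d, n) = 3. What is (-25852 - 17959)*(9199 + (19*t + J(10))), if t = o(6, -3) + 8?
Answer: -411779589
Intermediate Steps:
t = 11 (t = 3 + 8 = 11)
(-25852 - 17959)*(9199 + (19*t + J(10))) = (-25852 - 17959)*(9199 + (19*11 + (1 - 1*10))) = -43811*(9199 + (209 + (1 - 10))) = -43811*(9199 + (209 - 9)) = -43811*(9199 + 200) = -43811*9399 = -411779589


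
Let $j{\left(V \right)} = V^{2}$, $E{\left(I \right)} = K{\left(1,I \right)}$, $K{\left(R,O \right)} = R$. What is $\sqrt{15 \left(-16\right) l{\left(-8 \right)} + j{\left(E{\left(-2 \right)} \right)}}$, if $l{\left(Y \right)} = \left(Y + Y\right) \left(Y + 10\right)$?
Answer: $\sqrt{7681} \approx 87.641$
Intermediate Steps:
$E{\left(I \right)} = 1$
$l{\left(Y \right)} = 2 Y \left(10 + Y\right)$
$\sqrt{15 \left(-16\right) l{\left(-8 \right)} + j{\left(E{\left(-2 \right)} \right)}} = \sqrt{15 \left(-16\right) 2 \left(-8\right) \left(10 - 8\right) + 1^{2}} = \sqrt{- 240 \cdot 2 \left(-8\right) 2 + 1} = \sqrt{\left(-240\right) \left(-32\right) + 1} = \sqrt{7680 + 1} = \sqrt{7681}$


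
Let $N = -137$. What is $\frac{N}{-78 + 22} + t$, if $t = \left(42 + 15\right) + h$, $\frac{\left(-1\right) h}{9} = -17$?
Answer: $\frac{11897}{56} \approx 212.45$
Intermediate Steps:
$h = 153$ ($h = \left(-9\right) \left(-17\right) = 153$)
$t = 210$ ($t = \left(42 + 15\right) + 153 = 57 + 153 = 210$)
$\frac{N}{-78 + 22} + t = \frac{1}{-78 + 22} \left(-137\right) + 210 = \frac{1}{-56} \left(-137\right) + 210 = \left(- \frac{1}{56}\right) \left(-137\right) + 210 = \frac{137}{56} + 210 = \frac{11897}{56}$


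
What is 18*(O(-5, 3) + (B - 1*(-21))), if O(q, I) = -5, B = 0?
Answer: 288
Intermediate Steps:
18*(O(-5, 3) + (B - 1*(-21))) = 18*(-5 + (0 - 1*(-21))) = 18*(-5 + (0 + 21)) = 18*(-5 + 21) = 18*16 = 288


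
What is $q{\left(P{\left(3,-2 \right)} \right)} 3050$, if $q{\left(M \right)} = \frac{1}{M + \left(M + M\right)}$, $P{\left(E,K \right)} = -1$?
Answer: $- \frac{3050}{3} \approx -1016.7$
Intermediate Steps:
$q{\left(M \right)} = \frac{1}{3 M}$ ($q{\left(M \right)} = \frac{1}{M + 2 M} = \frac{1}{3 M}$)
$q{\left(P{\left(3,-2 \right)} \right)} 3050 = \frac{1}{3 \left(-1\right)} 3050 = \frac{1}{3} \left(-1\right) 3050 = \left(- \frac{1}{3}\right) 3050 = - \frac{3050}{3}$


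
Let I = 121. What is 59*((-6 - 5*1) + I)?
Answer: 6490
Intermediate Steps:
59*((-6 - 5*1) + I) = 59*((-6 - 5*1) + 121) = 59*((-6 - 5) + 121) = 59*(-11 + 121) = 59*110 = 6490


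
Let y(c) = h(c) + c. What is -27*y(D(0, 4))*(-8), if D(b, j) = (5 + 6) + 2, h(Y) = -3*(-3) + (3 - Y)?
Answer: 2592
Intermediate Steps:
h(Y) = 12 - Y (h(Y) = 9 + (3 - Y) = 12 - Y)
D(b, j) = 13 (D(b, j) = 11 + 2 = 13)
y(c) = 12 (y(c) = (12 - c) + c = 12)
-27*y(D(0, 4))*(-8) = -27*12*(-8) = -324*(-8) = 2592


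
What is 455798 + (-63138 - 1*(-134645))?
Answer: 527305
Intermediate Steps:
455798 + (-63138 - 1*(-134645)) = 455798 + (-63138 + 134645) = 455798 + 71507 = 527305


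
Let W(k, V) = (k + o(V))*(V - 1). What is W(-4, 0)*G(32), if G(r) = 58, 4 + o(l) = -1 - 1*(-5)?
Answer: 232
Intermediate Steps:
o(l) = 0 (o(l) = -4 + (-1 - 1*(-5)) = -4 + (-1 + 5) = -4 + 4 = 0)
W(k, V) = k*(-1 + V) (W(k, V) = (k + 0)*(V - 1) = k*(-1 + V))
W(-4, 0)*G(32) = -4*(-1 + 0)*58 = -4*(-1)*58 = 4*58 = 232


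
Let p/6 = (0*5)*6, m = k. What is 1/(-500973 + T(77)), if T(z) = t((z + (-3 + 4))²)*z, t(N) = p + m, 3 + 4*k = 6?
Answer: -4/2003661 ≈ -1.9963e-6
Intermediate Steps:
k = ¾ (k = -¾ + (¼)*6 = -¾ + 3/2 = ¾ ≈ 0.75000)
m = ¾ ≈ 0.75000
p = 0 (p = 6*((0*5)*6) = 6*(0*6) = 6*0 = 0)
t(N) = ¾ (t(N) = 0 + ¾ = ¾)
T(z) = 3*z/4
1/(-500973 + T(77)) = 1/(-500973 + (¾)*77) = 1/(-500973 + 231/4) = 1/(-2003661/4) = -4/2003661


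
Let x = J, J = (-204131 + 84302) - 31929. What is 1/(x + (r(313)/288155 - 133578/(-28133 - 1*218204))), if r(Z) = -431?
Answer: -10140462605/1538890840438541 ≈ -6.5895e-6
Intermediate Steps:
J = -151758 (J = -119829 - 31929 = -151758)
x = -151758
1/(x + (r(313)/288155 - 133578/(-28133 - 1*218204))) = 1/(-151758 + (-431/288155 - 133578/(-28133 - 1*218204))) = 1/(-151758 + (-431*1/288155 - 133578/(-28133 - 218204))) = 1/(-151758 + (-431/288155 - 133578/(-246337))) = 1/(-151758 + (-431/288155 - 133578*(-1/246337))) = 1/(-151758 + (-431/288155 + 133578/246337)) = 1/(-151758 + 5483571049/10140462605) = 1/(-1538890840438541/10140462605) = -10140462605/1538890840438541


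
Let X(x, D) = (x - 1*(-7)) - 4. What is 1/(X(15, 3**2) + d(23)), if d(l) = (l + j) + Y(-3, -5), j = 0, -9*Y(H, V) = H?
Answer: 3/124 ≈ 0.024194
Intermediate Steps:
Y(H, V) = -H/9
X(x, D) = 3 + x (X(x, D) = (x + 7) - 4 = (7 + x) - 4 = 3 + x)
d(l) = 1/3 + l (d(l) = (l + 0) - 1/9*(-3) = l + 1/3 = 1/3 + l)
1/(X(15, 3**2) + d(23)) = 1/((3 + 15) + (1/3 + 23)) = 1/(18 + 70/3) = 1/(124/3) = 3/124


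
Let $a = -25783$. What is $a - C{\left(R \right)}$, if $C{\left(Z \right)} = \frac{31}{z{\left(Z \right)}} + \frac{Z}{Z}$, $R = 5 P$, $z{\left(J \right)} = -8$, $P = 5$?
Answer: $- \frac{206241}{8} \approx -25780.0$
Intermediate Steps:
$R = 25$ ($R = 5 \cdot 5 = 25$)
$C{\left(Z \right)} = - \frac{23}{8}$ ($C{\left(Z \right)} = \frac{31}{-8} + \frac{Z}{Z} = 31 \left(- \frac{1}{8}\right) + 1 = - \frac{31}{8} + 1 = - \frac{23}{8}$)
$a - C{\left(R \right)} = -25783 - - \frac{23}{8} = -25783 + \frac{23}{8} = - \frac{206241}{8}$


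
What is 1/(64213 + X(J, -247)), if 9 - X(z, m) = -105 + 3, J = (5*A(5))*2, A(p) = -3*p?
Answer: 1/64324 ≈ 1.5546e-5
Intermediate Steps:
J = -150 (J = (5*(-3*5))*2 = (5*(-15))*2 = -75*2 = -150)
X(z, m) = 111 (X(z, m) = 9 - (-105 + 3) = 9 - 1*(-102) = 9 + 102 = 111)
1/(64213 + X(J, -247)) = 1/(64213 + 111) = 1/64324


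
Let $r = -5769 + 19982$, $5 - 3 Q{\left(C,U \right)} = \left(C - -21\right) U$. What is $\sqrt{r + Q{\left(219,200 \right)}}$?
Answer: $\frac{2 i \sqrt{4017}}{3} \approx 42.253 i$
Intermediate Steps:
$Q{\left(C,U \right)} = \frac{5}{3} - \frac{U \left(21 + C\right)}{3}$ ($Q{\left(C,U \right)} = \frac{5}{3} - \frac{\left(C - -21\right) U}{3} = \frac{5}{3} - \frac{\left(C + 21\right) U}{3} = \frac{5}{3} - \frac{\left(21 + C\right) U}{3} = \frac{5}{3} - \frac{U \left(21 + C\right)}{3}$)
$r = 14213$
$\sqrt{r + Q{\left(219,200 \right)}} = \sqrt{14213 - \left(\frac{4195}{3} + 14600\right)} = \sqrt{14213 - \frac{47995}{3}} = \sqrt{- \frac{5356}{3}} = \frac{2 i \sqrt{4017}}{3}$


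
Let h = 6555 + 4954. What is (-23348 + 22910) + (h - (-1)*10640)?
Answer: 21711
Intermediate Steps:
h = 11509
(-23348 + 22910) + (h - (-1)*10640) = (-23348 + 22910) + (11509 - (-1)*10640) = -438 + (11509 - 1*(-10640)) = -438 + (11509 + 10640) = -438 + 22149 = 21711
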